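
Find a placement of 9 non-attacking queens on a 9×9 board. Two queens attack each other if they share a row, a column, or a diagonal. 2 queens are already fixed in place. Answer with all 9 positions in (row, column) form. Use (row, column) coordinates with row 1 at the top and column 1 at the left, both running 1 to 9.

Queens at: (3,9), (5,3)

Row 1: attacked by (3,9)→{7,9}; (5,3)→{3,7}. Safe: 1, 2, 4, 5, 6, 8. Place at column 4.
Row 2: attacked by (1,4)→{3,4,5}; (3,9)→{8,9}; (5,3)→{3,6}. Safe: 1, 2, 7. Place at column 7.
Row 4: attacked by (1,4)→{1,4,7}; (2,7)→{5,7,9}; (3,9)→{8,9}; (5,3)→{2,3,4}. Safe: 6. Place at column 6.
Row 6: attacked by (1,4)→{4,9}; (2,7)→{3,7}; (3,9)→{6,9}; (4,6)→{4,6,8}; (5,3)→{2,3,4}. Safe: 1, 5. Place at column 1.
Row 7: attacked by (1,4)→{4}; (2,7)→{2,7}; (3,9)→{5,9}; (4,6)→{3,6,9}; (5,3)→{1,3,5}; (6,1)→{1,2}. Safe: 8. Place at column 8.
Row 8: attacked by (1,4)→{4}; (2,7)→{1,7}; (3,9)→{4,9}; (4,6)→{2,6}; (5,3)→{3,6}; (6,1)→{1,3}; (7,8)→{7,8,9}. Safe: 5. Place at column 5.
Row 9: attacked by (1,4)→{4}; (2,7)→{7}; (3,9)→{3,9}; (4,6)→{1,6}; (5,3)→{3,7}; (6,1)→{1,4}; (7,8)→{6,8}; (8,5)→{4,5,6}. Safe: 2. Place at column 2.
Columns [4, 7, 9, 6, 3, 1, 8, 5, 2], r−c [-3, -5, -6, -2, 2, 5, -1, 3, 7], r+c [5, 9, 12, 10, 8, 7, 15, 13, 11] are all distinct, so no two queens attack.

(1,4) (2,7) (3,9) (4,6) (5,3) (6,1) (7,8) (8,5) (9,2)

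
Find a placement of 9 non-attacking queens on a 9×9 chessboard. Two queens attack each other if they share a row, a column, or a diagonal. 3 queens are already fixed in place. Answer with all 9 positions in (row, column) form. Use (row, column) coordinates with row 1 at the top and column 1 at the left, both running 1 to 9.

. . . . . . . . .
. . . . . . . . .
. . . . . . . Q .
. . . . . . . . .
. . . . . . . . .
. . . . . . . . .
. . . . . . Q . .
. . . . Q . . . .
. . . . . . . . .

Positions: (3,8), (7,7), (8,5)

Row 1: attacked by (3,8)→{6,8}; (7,7)→{1,7}; (8,5)→{5}. Safe: 2, 3, 4, 9. Place at column 3.
Row 2: attacked by (1,3)→{2,3,4}; (3,8)→{7,8,9}; (7,7)→{2,7}; (8,5)→{5}. Safe: 1, 6. Place at column 6.
Row 4: attacked by (1,3)→{3,6}; (2,6)→{4,6,8}; (3,8)→{7,8,9}; (7,7)→{4,7}; (8,5)→{1,5,9}. Safe: 2. Place at column 2.
Row 5: attacked by (1,3)→{3,7}; (2,6)→{3,6,9}; (3,8)→{6,8}; (4,2)→{1,2,3}; (7,7)→{5,7,9}; (8,5)→{2,5,8}. Safe: 4. Place at column 4.
Row 6: attacked by (1,3)→{3,8}; (2,6)→{2,6}; (3,8)→{5,8}; (4,2)→{2,4}; (5,4)→{3,4,5}; (7,7)→{6,7,8}; (8,5)→{3,5,7}. Safe: 1, 9. Place at column 9.
Row 9: attacked by (1,3)→{3}; (2,6)→{6}; (3,8)→{2,8}; (4,2)→{2,7}; (5,4)→{4,8}; (6,9)→{6,9}; (7,7)→{5,7,9}; (8,5)→{4,5,6}. Safe: 1. Place at column 1.
Columns [3, 6, 8, 2, 4, 9, 7, 5, 1], r−c [-2, -4, -5, 2, 1, -3, 0, 3, 8], r+c [4, 8, 11, 6, 9, 15, 14, 13, 10] are all distinct, so no two queens attack.

(1,3) (2,6) (3,8) (4,2) (5,4) (6,9) (7,7) (8,5) (9,1)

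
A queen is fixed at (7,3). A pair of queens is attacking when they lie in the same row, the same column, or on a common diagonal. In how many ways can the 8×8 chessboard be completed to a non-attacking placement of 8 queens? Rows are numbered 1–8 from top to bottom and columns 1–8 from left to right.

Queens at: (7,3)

14

Branch on row 1: col 1 → 0; col 2 → 1; col 4 → 6; col 5 → 3; col 6 → 0; col 7 → 3; col 8 → 1.
Sum: 0 + 1 + 6 + 3 + 0 + 3 + 1 = 14.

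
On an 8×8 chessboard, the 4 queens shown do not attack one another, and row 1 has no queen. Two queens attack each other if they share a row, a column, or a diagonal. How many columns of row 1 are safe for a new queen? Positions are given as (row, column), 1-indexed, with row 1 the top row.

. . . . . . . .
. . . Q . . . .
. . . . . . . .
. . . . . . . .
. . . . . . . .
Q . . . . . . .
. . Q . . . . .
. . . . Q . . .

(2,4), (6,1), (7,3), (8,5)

3

(2,4) attacks row 1 at column 4 and diagonals 3, 5.
(6,1) attacks row 1 at column 1 and diagonals 6.
(7,3) attacks row 1 at column 3.
(8,5) attacks row 1 at column 5.
Attacked columns: {1, 3, 4, 5, 6}. Safe: {2, 7, 8}.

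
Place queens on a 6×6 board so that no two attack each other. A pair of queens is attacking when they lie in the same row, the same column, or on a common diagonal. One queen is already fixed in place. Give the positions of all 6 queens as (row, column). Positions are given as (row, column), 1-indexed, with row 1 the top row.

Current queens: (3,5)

Row 1: attacked by (3,5)→{3,5}. Safe: 1, 2, 4, 6. Place at column 4.
Row 2: attacked by (1,4)→{3,4,5}; (3,5)→{4,5,6}. Safe: 1, 2. Place at column 1.
Row 4: attacked by (1,4)→{1,4}; (2,1)→{1,3}; (3,5)→{4,5,6}. Safe: 2. Place at column 2.
Row 5: attacked by (1,4)→{4}; (2,1)→{1,4}; (3,5)→{3,5}; (4,2)→{1,2,3}. Safe: 6. Place at column 6.
Row 6: attacked by (1,4)→{4}; (2,1)→{1,5}; (3,5)→{2,5}; (4,2)→{2,4}; (5,6)→{5,6}. Safe: 3. Place at column 3.
Columns [4, 1, 5, 2, 6, 3], r−c [-3, 1, -2, 2, -1, 3], r+c [5, 3, 8, 6, 11, 9] are all distinct, so no two queens attack.

(1,4) (2,1) (3,5) (4,2) (5,6) (6,3)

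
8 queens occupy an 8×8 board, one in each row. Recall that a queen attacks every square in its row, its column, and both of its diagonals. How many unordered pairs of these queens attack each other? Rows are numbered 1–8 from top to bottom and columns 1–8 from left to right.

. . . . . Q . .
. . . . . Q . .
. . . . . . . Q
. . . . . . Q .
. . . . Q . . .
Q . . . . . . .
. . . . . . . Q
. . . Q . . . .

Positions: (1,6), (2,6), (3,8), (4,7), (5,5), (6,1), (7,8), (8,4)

Same column: (1,6)–(2,6) (column 6); (3,8)–(7,8) (column 8).
Same diagonal: (1,6)–(3,8) (|1−3| = |6−8| = 2); (1,6)–(6,1) (|1−6| = |6−1| = 5); (3,8)–(4,7) (|3−4| = |8−7| = 1).
Total attacking pairs: 5.

5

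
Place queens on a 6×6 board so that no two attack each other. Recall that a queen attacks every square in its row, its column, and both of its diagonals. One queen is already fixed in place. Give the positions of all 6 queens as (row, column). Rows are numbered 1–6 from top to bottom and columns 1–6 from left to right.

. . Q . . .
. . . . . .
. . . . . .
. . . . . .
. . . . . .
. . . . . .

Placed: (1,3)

(1,3) (2,6) (3,2) (4,5) (5,1) (6,4)

Row 2: attacked by (1,3)→{2,3,4}. Safe: 1, 5, 6. Place at column 6.
Row 3: attacked by (1,3)→{1,3,5}; (2,6)→{5,6}. Safe: 2, 4. Place at column 2.
Row 4: attacked by (1,3)→{3,6}; (2,6)→{4,6}; (3,2)→{1,2,3}. Safe: 5. Place at column 5.
Row 5: attacked by (1,3)→{3}; (2,6)→{3,6}; (3,2)→{2,4}; (4,5)→{4,5,6}. Safe: 1. Place at column 1.
Row 6: attacked by (1,3)→{3}; (2,6)→{2,6}; (3,2)→{2,5}; (4,5)→{3,5}; (5,1)→{1,2}. Safe: 4. Place at column 4.
Columns [3, 6, 2, 5, 1, 4], r−c [-2, -4, 1, -1, 4, 2], r+c [4, 8, 5, 9, 6, 10] are all distinct, so no two queens attack.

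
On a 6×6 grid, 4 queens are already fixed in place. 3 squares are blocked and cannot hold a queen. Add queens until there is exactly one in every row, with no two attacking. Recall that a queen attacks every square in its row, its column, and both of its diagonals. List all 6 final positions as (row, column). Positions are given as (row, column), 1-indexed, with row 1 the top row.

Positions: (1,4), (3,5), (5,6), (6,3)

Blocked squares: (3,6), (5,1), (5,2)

(1,4) (2,1) (3,5) (4,2) (5,6) (6,3)

Row 2: attacked by (1,4)→{3,4,5}; (3,5)→{4,5,6}; (5,6)→{3,6}; (6,3)→{3}. Safe: 1, 2. Place at column 1.
Row 4: attacked by (1,4)→{1,4}; (2,1)→{1,3}; (3,5)→{4,5,6}; (5,6)→{5,6}; (6,3)→{1,3,5}. Safe: 2. Place at column 2.
Columns [4, 1, 5, 2, 6, 3], r−c [-3, 1, -2, 2, -1, 3], r+c [5, 3, 8, 6, 11, 9] are all distinct, so no two queens attack.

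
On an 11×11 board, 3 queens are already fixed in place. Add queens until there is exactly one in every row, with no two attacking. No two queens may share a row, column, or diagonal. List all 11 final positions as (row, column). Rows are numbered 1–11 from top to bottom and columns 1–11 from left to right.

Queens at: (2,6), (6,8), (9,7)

Row 1: attacked by (2,6)→{5,6,7}; (6,8)→{3,8}; (9,7)→{7}. Safe: 1, 2, 4, 9, 10, 11. Place at column 10.
Row 3: attacked by (1,10)→{8,10}; (2,6)→{5,6,7}; (6,8)→{5,8,11}; (9,7)→{1,7}. Safe: 2, 3, 4, 9. Place at column 9.
Row 4: attacked by (1,10)→{7,10}; (2,6)→{4,6,8}; (3,9)→{8,9,10}; (6,8)→{6,8,10}; (9,7)→{2,7}. Safe: 1, 3, 5, 11. Place at column 3.
Row 5: attacked by (1,10)→{6,10}; (2,6)→{3,6,9}; (3,9)→{7,9,11}; (4,3)→{2,3,4}; (6,8)→{7,8,9}; (9,7)→{3,7,11}. Safe: 1, 5. Place at column 1.
Row 7: attacked by (1,10)→{4,10}; (2,6)→{1,6,11}; (3,9)→{5,9}; (4,3)→{3,6}; (5,1)→{1,3}; (6,8)→{7,8,9}; (9,7)→{5,7,9}. Safe: 2. Place at column 2.
Row 8: attacked by (1,10)→{3,10}; (2,6)→{6}; (3,9)→{4,9}; (4,3)→{3,7}; (5,1)→{1,4}; (6,8)→{6,8,10}; (7,2)→{1,2,3}; (9,7)→{6,7,8}. Safe: 5, 11. Place at column 5.
Row 10: attacked by (1,10)→{1,10}; (2,6)→{6}; (3,9)→{2,9}; (4,3)→{3,9}; (5,1)→{1,6}; (6,8)→{4,8}; (7,2)→{2,5}; (8,5)→{3,5,7}; (9,7)→{6,7,8}. Safe: 11. Place at column 11.
Row 11: attacked by (1,10)→{10}; (2,6)→{6}; (3,9)→{1,9}; (4,3)→{3,10}; (5,1)→{1,7}; (6,8)→{3,8}; (7,2)→{2,6}; (8,5)→{2,5,8}; (9,7)→{5,7,9}; (10,11)→{10,11}. Safe: 4. Place at column 4.
Columns [10, 6, 9, 3, 1, 8, 2, 5, 7, 11, 4], r−c [-9, -4, -6, 1, 4, -2, 5, 3, 2, -1, 7], r+c [11, 8, 12, 7, 6, 14, 9, 13, 16, 21, 15] are all distinct, so no two queens attack.

(1,10) (2,6) (3,9) (4,3) (5,1) (6,8) (7,2) (8,5) (9,7) (10,11) (11,4)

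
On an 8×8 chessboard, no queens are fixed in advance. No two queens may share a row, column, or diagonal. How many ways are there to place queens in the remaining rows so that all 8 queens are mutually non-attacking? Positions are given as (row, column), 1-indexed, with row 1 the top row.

92

Branch on row 1: col 1 → 4; col 2 → 8; col 3 → 16; col 4 → 18; col 5 → 18; col 6 → 16; col 7 → 8; col 8 → 4.
Sum: 4 + 8 + 16 + 18 + 18 + 16 + 8 + 4 = 92.
(This is the classic 8-queens count.)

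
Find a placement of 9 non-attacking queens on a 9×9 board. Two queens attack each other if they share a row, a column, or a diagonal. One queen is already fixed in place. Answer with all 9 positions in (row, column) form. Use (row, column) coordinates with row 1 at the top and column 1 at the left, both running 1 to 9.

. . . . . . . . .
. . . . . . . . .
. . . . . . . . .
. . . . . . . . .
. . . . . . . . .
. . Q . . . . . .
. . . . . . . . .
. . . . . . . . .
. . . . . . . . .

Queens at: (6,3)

Row 1: attacked by (6,3)→{3,8}. Safe: 1, 2, 4, 5, 6, 7, 9. Place at column 6.
Row 2: attacked by (1,6)→{5,6,7}; (6,3)→{3,7}. Safe: 1, 2, 4, 8, 9. Place at column 1.
Row 3: attacked by (1,6)→{4,6,8}; (2,1)→{1,2}; (6,3)→{3,6}. Safe: 5, 7, 9. Place at column 7.
Row 4: attacked by (1,6)→{3,6,9}; (2,1)→{1,3}; (3,7)→{6,7,8}; (6,3)→{1,3,5}. Safe: 2, 4. Place at column 4.
Row 5: attacked by (1,6)→{2,6}; (2,1)→{1,4}; (3,7)→{5,7,9}; (4,4)→{3,4,5}; (6,3)→{2,3,4}. Safe: 8. Place at column 8.
Row 7: attacked by (1,6)→{6}; (2,1)→{1,6}; (3,7)→{3,7}; (4,4)→{1,4,7}; (5,8)→{6,8}; (6,3)→{2,3,4}. Safe: 5, 9. Place at column 5.
Row 8: attacked by (1,6)→{6}; (2,1)→{1,7}; (3,7)→{2,7}; (4,4)→{4,8}; (5,8)→{5,8}; (6,3)→{1,3,5}; (7,5)→{4,5,6}. Safe: 9. Place at column 9.
Row 9: attacked by (1,6)→{6}; (2,1)→{1,8}; (3,7)→{1,7}; (4,4)→{4,9}; (5,8)→{4,8}; (6,3)→{3,6}; (7,5)→{3,5,7}; (8,9)→{8,9}. Safe: 2. Place at column 2.
Columns [6, 1, 7, 4, 8, 3, 5, 9, 2], r−c [-5, 1, -4, 0, -3, 3, 2, -1, 7], r+c [7, 3, 10, 8, 13, 9, 12, 17, 11] are all distinct, so no two queens attack.

(1,6) (2,1) (3,7) (4,4) (5,8) (6,3) (7,5) (8,9) (9,2)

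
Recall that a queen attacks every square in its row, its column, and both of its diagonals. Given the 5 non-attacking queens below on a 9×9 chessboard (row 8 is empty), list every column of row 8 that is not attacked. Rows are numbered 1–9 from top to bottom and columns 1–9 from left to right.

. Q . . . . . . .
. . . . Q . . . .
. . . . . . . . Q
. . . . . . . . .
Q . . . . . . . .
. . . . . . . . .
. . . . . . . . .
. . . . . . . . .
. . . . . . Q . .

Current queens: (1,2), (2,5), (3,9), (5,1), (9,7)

columns 3

(1,2) attacks row 8 at column 2 and diagonals 9.
(2,5) attacks row 8 at column 5.
(3,9) attacks row 8 at column 9 and diagonals 4.
(5,1) attacks row 8 at column 1 and diagonals 4.
(9,7) attacks row 8 at column 7 and diagonals 6, 8.
Attacked columns: {1, 2, 4, 5, 6, 7, 8, 9}. Safe: {3}.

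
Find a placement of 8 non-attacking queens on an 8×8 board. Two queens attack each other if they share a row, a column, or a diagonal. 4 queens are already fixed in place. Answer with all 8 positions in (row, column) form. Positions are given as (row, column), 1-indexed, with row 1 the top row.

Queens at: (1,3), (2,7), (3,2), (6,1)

Row 4: attacked by (1,3)→{3,6}; (2,7)→{5,7}; (3,2)→{1,2,3}; (6,1)→{1,3}. Safe: 4, 8. Place at column 8.
Row 5: attacked by (1,3)→{3,7}; (2,7)→{4,7}; (3,2)→{2,4}; (4,8)→{7,8}; (6,1)→{1,2}. Safe: 5, 6. Place at column 5.
Row 7: attacked by (1,3)→{3}; (2,7)→{2,7}; (3,2)→{2,6}; (4,8)→{5,8}; (5,5)→{3,5,7}; (6,1)→{1,2}. Safe: 4. Place at column 4.
Row 8: attacked by (1,3)→{3}; (2,7)→{1,7}; (3,2)→{2,7}; (4,8)→{4,8}; (5,5)→{2,5,8}; (6,1)→{1,3}; (7,4)→{3,4,5}. Safe: 6. Place at column 6.
Columns [3, 7, 2, 8, 5, 1, 4, 6], r−c [-2, -5, 1, -4, 0, 5, 3, 2], r+c [4, 9, 5, 12, 10, 7, 11, 14] are all distinct, so no two queens attack.

(1,3) (2,7) (3,2) (4,8) (5,5) (6,1) (7,4) (8,6)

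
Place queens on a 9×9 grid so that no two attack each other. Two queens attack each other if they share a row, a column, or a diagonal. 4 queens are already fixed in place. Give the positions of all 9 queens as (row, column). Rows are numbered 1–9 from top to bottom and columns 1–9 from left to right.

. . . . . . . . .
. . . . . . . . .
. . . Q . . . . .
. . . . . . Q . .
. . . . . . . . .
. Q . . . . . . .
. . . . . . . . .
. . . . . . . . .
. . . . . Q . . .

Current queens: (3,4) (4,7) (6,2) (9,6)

(1,3) (2,1) (3,4) (4,7) (5,9) (6,2) (7,5) (8,8) (9,6)

Row 1: attacked by (3,4)→{2,4,6}; (4,7)→{4,7}; (6,2)→{2,7}; (9,6)→{6}. Safe: 1, 3, 5, 8, 9. Place at column 3.
Row 2: attacked by (1,3)→{2,3,4}; (3,4)→{3,4,5}; (4,7)→{5,7,9}; (6,2)→{2,6}; (9,6)→{6}. Safe: 1, 8. Place at column 1.
Row 5: attacked by (1,3)→{3,7}; (2,1)→{1,4}; (3,4)→{2,4,6}; (4,7)→{6,7,8}; (6,2)→{1,2,3}; (9,6)→{2,6}. Safe: 5, 9. Place at column 9.
Row 7: attacked by (1,3)→{3,9}; (2,1)→{1,6}; (3,4)→{4,8}; (4,7)→{4,7}; (5,9)→{7,9}; (6,2)→{1,2,3}; (9,6)→{4,6,8}. Safe: 5. Place at column 5.
Row 8: attacked by (1,3)→{3}; (2,1)→{1,7}; (3,4)→{4,9}; (4,7)→{3,7}; (5,9)→{6,9}; (6,2)→{2,4}; (7,5)→{4,5,6}; (9,6)→{5,6,7}. Safe: 8. Place at column 8.
Columns [3, 1, 4, 7, 9, 2, 5, 8, 6], r−c [-2, 1, -1, -3, -4, 4, 2, 0, 3], r+c [4, 3, 7, 11, 14, 8, 12, 16, 15] are all distinct, so no two queens attack.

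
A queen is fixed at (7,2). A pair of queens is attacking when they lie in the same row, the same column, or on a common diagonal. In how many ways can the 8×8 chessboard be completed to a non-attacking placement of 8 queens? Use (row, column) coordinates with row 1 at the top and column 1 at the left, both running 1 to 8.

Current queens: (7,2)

Branch on row 1: col 1 → 2; col 3 → 3; col 4 → 1; col 5 → 2; col 6 → 5; col 7 → 3.
Sum: 2 + 3 + 1 + 2 + 5 + 3 = 16.

16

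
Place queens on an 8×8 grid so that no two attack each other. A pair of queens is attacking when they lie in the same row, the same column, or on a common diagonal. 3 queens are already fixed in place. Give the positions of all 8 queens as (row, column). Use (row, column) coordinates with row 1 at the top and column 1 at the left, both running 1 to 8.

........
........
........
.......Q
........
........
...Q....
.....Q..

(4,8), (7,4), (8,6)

(1,3) (2,7) (3,2) (4,8) (5,5) (6,1) (7,4) (8,6)

Row 1: attacked by (4,8)→{5,8}; (7,4)→{4}; (8,6)→{6}. Safe: 1, 2, 3, 7. Place at column 3.
Row 2: attacked by (1,3)→{2,3,4}; (4,8)→{6,8}; (7,4)→{4}; (8,6)→{6}. Safe: 1, 5, 7. Place at column 7.
Row 3: attacked by (1,3)→{1,3,5}; (2,7)→{6,7,8}; (4,8)→{7,8}; (7,4)→{4,8}; (8,6)→{1,6}. Safe: 2. Place at column 2.
Row 5: attacked by (1,3)→{3,7}; (2,7)→{4,7}; (3,2)→{2,4}; (4,8)→{7,8}; (7,4)→{2,4,6}; (8,6)→{3,6}. Safe: 1, 5. Place at column 5.
Row 6: attacked by (1,3)→{3,8}; (2,7)→{3,7}; (3,2)→{2,5}; (4,8)→{6,8}; (5,5)→{4,5,6}; (7,4)→{3,4,5}; (8,6)→{4,6,8}. Safe: 1. Place at column 1.
Columns [3, 7, 2, 8, 5, 1, 4, 6], r−c [-2, -5, 1, -4, 0, 5, 3, 2], r+c [4, 9, 5, 12, 10, 7, 11, 14] are all distinct, so no two queens attack.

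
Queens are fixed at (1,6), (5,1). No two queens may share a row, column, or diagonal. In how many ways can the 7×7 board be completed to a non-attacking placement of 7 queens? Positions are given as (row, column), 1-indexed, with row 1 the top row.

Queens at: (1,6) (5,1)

Branch on row 2: col 2 → 0; col 3 → 2.
Sum: 0 + 2 = 2.

2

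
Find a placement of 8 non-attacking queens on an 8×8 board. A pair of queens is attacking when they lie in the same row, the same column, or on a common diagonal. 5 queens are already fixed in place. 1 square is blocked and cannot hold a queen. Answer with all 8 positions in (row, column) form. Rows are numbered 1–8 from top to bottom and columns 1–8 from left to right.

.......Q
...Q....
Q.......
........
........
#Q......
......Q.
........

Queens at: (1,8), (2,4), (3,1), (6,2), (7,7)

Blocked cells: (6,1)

(1,8) (2,4) (3,1) (4,3) (5,6) (6,2) (7,7) (8,5)

Row 4: attacked by (1,8)→{5,8}; (2,4)→{2,4,6}; (3,1)→{1,2}; (6,2)→{2,4}; (7,7)→{4,7}. Safe: 3. Place at column 3.
Row 5: attacked by (1,8)→{4,8}; (2,4)→{1,4,7}; (3,1)→{1,3}; (4,3)→{2,3,4}; (6,2)→{1,2,3}; (7,7)→{5,7}. Safe: 6. Place at column 6.
Row 8: attacked by (1,8)→{1,8}; (2,4)→{4}; (3,1)→{1,6}; (4,3)→{3,7}; (5,6)→{3,6}; (6,2)→{2,4}; (7,7)→{6,7,8}. Safe: 5. Place at column 5.
Columns [8, 4, 1, 3, 6, 2, 7, 5], r−c [-7, -2, 2, 1, -1, 4, 0, 3], r+c [9, 6, 4, 7, 11, 8, 14, 13] are all distinct, so no two queens attack.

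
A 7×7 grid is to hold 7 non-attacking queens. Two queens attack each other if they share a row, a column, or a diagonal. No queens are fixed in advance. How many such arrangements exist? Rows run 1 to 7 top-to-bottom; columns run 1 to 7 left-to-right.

40

Branch on row 1: col 1 → 4; col 2 → 7; col 3 → 6; col 4 → 6; col 5 → 6; col 6 → 7; col 7 → 4.
Sum: 4 + 7 + 6 + 6 + 6 + 7 + 4 = 40.
(This is the classic 7-queens count.)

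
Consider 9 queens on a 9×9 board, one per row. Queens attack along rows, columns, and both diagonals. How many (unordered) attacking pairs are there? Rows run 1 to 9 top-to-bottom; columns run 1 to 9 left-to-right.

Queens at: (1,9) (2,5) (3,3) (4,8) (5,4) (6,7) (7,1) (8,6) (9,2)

0

All columns are distinct and no two queens satisfy |Δrow| = |Δcol|, so no pair attacks.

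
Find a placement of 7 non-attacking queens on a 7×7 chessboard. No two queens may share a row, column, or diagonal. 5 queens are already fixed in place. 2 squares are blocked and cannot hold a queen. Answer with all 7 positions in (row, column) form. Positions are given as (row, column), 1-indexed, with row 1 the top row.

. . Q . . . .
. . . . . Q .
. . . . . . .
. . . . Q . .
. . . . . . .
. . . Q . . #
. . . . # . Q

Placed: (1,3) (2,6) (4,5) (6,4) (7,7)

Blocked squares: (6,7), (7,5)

Row 3: attacked by (1,3)→{1,3,5}; (2,6)→{5,6,7}; (4,5)→{4,5,6}; (6,4)→{1,4,7}; (7,7)→{3,7}. Safe: 2. Place at column 2.
Row 5: attacked by (1,3)→{3,7}; (2,6)→{3,6}; (3,2)→{2,4}; (4,5)→{4,5,6}; (6,4)→{3,4,5}; (7,7)→{5,7}. Safe: 1. Place at column 1.
Columns [3, 6, 2, 5, 1, 4, 7], r−c [-2, -4, 1, -1, 4, 2, 0], r+c [4, 8, 5, 9, 6, 10, 14] are all distinct, so no two queens attack.

(1,3) (2,6) (3,2) (4,5) (5,1) (6,4) (7,7)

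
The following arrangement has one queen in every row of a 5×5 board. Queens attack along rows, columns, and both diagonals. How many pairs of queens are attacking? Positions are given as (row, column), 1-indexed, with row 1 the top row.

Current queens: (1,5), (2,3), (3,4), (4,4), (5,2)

3

Same column: (3,4)–(4,4) (column 4).
Same diagonal: (2,3)–(3,4) (|2−3| = |3−4| = 1); (3,4)–(5,2) (|3−5| = |4−2| = 2).
Total attacking pairs: 3.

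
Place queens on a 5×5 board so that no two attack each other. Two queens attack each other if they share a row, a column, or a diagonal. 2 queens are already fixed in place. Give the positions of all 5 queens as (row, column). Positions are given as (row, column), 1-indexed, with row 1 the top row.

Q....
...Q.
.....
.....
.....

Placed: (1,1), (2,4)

(1,1) (2,4) (3,2) (4,5) (5,3)

Row 3: attacked by (1,1)→{1,3}; (2,4)→{3,4,5}. Safe: 2. Place at column 2.
Row 4: attacked by (1,1)→{1,4}; (2,4)→{2,4}; (3,2)→{1,2,3}. Safe: 5. Place at column 5.
Row 5: attacked by (1,1)→{1,5}; (2,4)→{1,4}; (3,2)→{2,4}; (4,5)→{4,5}. Safe: 3. Place at column 3.
Columns [1, 4, 2, 5, 3], r−c [0, -2, 1, -1, 2], r+c [2, 6, 5, 9, 8] are all distinct, so no two queens attack.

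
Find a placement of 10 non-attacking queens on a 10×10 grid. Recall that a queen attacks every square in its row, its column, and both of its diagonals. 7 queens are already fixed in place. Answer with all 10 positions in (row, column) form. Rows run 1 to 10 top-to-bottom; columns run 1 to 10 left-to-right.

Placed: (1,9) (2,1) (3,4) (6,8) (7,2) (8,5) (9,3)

(1,9) (2,1) (3,4) (4,7) (5,10) (6,8) (7,2) (8,5) (9,3) (10,6)

Row 4: attacked by (1,9)→{6,9}; (2,1)→{1,3}; (3,4)→{3,4,5}; (6,8)→{6,8,10}; (7,2)→{2,5}; (8,5)→{1,5,9}; (9,3)→{3,8}. Safe: 7. Place at column 7.
Row 5: attacked by (1,9)→{5,9}; (2,1)→{1,4}; (3,4)→{2,4,6}; (4,7)→{6,7,8}; (6,8)→{7,8,9}; (7,2)→{2,4}; (8,5)→{2,5,8}; (9,3)→{3,7}. Safe: 10. Place at column 10.
Row 10: attacked by (1,9)→{9}; (2,1)→{1,9}; (3,4)→{4}; (4,7)→{1,7}; (5,10)→{5,10}; (6,8)→{4,8}; (7,2)→{2,5}; (8,5)→{3,5,7}; (9,3)→{2,3,4}. Safe: 6. Place at column 6.
Columns [9, 1, 4, 7, 10, 8, 2, 5, 3, 6], r−c [-8, 1, -1, -3, -5, -2, 5, 3, 6, 4], r+c [10, 3, 7, 11, 15, 14, 9, 13, 12, 16] are all distinct, so no two queens attack.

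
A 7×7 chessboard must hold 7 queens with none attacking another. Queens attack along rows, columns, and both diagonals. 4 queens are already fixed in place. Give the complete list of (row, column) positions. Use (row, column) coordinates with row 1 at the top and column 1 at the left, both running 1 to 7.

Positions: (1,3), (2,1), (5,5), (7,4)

Row 3: attacked by (1,3)→{1,3,5}; (2,1)→{1,2}; (5,5)→{3,5,7}; (7,4)→{4}. Safe: 6. Place at column 6.
Row 4: attacked by (1,3)→{3,6}; (2,1)→{1,3}; (3,6)→{5,6,7}; (5,5)→{4,5,6}; (7,4)→{1,4,7}. Safe: 2. Place at column 2.
Row 6: attacked by (1,3)→{3}; (2,1)→{1,5}; (3,6)→{3,6}; (4,2)→{2,4}; (5,5)→{4,5,6}; (7,4)→{3,4,5}. Safe: 7. Place at column 7.
Columns [3, 1, 6, 2, 5, 7, 4], r−c [-2, 1, -3, 2, 0, -1, 3], r+c [4, 3, 9, 6, 10, 13, 11] are all distinct, so no two queens attack.

(1,3) (2,1) (3,6) (4,2) (5,5) (6,7) (7,4)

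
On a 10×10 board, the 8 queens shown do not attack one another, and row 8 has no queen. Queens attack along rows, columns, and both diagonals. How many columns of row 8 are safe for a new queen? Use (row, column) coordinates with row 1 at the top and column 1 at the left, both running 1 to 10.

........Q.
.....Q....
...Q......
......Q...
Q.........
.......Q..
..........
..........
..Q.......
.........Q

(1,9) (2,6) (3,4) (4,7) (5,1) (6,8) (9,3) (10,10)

(1,9) attacks row 8 at column 9 and diagonals 2.
(2,6) attacks row 8 at column 6.
(3,4) attacks row 8 at column 4 and diagonals 9.
(4,7) attacks row 8 at column 7 and diagonals 3.
(5,1) attacks row 8 at column 1 and diagonals 4.
(6,8) attacks row 8 at column 8 and diagonals 6, 10.
(9,3) attacks row 8 at column 3 and diagonals 2, 4.
(10,10) attacks row 8 at column 10 and diagonals 8.
Attacked columns: {1, 2, 3, 4, 6, 7, 8, 9, 10}. Safe: {5}.

1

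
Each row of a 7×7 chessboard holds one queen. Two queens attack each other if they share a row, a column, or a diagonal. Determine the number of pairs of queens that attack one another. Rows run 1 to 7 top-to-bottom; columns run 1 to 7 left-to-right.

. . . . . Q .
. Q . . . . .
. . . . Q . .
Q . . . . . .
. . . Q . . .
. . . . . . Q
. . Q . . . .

0

All columns are distinct and no two queens satisfy |Δrow| = |Δcol|, so no pair attacks.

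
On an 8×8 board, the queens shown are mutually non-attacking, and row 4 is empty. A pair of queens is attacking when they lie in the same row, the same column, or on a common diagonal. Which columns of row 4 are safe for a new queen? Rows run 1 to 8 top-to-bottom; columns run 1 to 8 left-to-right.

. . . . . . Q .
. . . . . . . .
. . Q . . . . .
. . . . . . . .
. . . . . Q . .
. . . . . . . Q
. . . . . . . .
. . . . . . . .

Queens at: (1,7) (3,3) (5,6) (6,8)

(1,7) attacks row 4 at column 7 and diagonals 4.
(3,3) attacks row 4 at column 3 and diagonals 2, 4.
(5,6) attacks row 4 at column 6 and diagonals 5, 7.
(6,8) attacks row 4 at column 8 and diagonals 6.
Attacked columns: {2, 3, 4, 5, 6, 7, 8}. Safe: {1}.

columns 1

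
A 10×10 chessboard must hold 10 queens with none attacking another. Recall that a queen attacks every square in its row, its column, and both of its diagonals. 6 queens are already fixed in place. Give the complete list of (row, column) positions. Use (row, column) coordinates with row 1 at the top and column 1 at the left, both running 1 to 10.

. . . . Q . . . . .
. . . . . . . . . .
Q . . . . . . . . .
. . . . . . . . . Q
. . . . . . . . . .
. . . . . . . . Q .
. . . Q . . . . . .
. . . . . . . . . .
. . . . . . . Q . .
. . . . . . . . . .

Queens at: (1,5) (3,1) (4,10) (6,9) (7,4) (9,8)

(1,5) (2,3) (3,1) (4,10) (5,7) (6,9) (7,4) (8,2) (9,8) (10,6)

Row 2: attacked by (1,5)→{4,5,6}; (3,1)→{1,2}; (4,10)→{8,10}; (6,9)→{5,9}; (7,4)→{4,9}; (9,8)→{1,8}. Safe: 3, 7. Place at column 3.
Row 5: attacked by (1,5)→{1,5,9}; (2,3)→{3,6}; (3,1)→{1,3}; (4,10)→{9,10}; (6,9)→{8,9,10}; (7,4)→{2,4,6}; (9,8)→{4,8}. Safe: 7. Place at column 7.
Row 8: attacked by (1,5)→{5}; (2,3)→{3,9}; (3,1)→{1,6}; (4,10)→{6,10}; (5,7)→{4,7,10}; (6,9)→{7,9}; (7,4)→{3,4,5}; (9,8)→{7,8,9}. Safe: 2. Place at column 2.
Row 10: attacked by (1,5)→{5}; (2,3)→{3}; (3,1)→{1,8}; (4,10)→{4,10}; (5,7)→{2,7}; (6,9)→{5,9}; (7,4)→{1,4,7}; (8,2)→{2,4}; (9,8)→{7,8,9}. Safe: 6. Place at column 6.
Columns [5, 3, 1, 10, 7, 9, 4, 2, 8, 6], r−c [-4, -1, 2, -6, -2, -3, 3, 6, 1, 4], r+c [6, 5, 4, 14, 12, 15, 11, 10, 17, 16] are all distinct, so no two queens attack.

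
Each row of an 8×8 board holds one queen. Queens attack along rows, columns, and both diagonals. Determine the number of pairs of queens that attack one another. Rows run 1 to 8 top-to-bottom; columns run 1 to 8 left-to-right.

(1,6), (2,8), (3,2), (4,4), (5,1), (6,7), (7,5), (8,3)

All columns are distinct and no two queens satisfy |Δrow| = |Δcol|, so no pair attacks.

0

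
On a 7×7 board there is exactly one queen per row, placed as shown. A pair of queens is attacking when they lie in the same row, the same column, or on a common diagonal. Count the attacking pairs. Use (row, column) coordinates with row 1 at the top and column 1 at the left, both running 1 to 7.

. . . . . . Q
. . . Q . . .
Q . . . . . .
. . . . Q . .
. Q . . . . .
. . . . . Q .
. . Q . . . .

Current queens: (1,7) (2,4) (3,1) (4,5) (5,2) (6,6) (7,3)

0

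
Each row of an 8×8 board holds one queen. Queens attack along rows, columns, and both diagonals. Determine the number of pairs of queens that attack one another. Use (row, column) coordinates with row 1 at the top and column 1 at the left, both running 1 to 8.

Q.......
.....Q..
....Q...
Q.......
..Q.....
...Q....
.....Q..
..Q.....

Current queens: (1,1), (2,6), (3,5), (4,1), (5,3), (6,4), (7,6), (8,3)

Same column: (1,1)–(4,1) (column 1); (2,6)–(7,6) (column 6); (5,3)–(8,3) (column 3).
Same diagonal: (2,6)–(3,5) (|2−3| = |6−5| = 1); (2,6)–(5,3) (|2−5| = |6−3| = 3); (3,5)–(5,3) (|3−5| = |5−3| = 2); (5,3)–(6,4) (|5−6| = |3−4| = 1).
Total attacking pairs: 7.

7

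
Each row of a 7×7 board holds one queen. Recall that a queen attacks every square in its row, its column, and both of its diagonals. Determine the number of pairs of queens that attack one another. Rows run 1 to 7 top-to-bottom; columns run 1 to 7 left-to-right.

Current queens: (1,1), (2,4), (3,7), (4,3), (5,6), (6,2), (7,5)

All columns are distinct and no two queens satisfy |Δrow| = |Δcol|, so no pair attacks.

0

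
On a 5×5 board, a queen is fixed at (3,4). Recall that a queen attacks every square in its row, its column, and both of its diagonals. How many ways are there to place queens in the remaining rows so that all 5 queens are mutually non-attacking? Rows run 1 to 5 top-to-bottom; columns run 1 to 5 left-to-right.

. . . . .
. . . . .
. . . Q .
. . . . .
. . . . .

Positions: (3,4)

Branch on row 1: col 1 → 0; col 3 → 1; col 5 → 1.
Sum: 0 + 1 + 1 = 2.

2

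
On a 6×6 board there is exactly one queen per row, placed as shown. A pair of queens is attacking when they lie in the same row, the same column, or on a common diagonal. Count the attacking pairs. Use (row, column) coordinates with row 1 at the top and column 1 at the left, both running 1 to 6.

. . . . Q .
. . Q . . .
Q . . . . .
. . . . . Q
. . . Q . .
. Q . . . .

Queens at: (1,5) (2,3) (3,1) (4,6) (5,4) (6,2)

0

All columns are distinct and no two queens satisfy |Δrow| = |Δcol|, so no pair attacks.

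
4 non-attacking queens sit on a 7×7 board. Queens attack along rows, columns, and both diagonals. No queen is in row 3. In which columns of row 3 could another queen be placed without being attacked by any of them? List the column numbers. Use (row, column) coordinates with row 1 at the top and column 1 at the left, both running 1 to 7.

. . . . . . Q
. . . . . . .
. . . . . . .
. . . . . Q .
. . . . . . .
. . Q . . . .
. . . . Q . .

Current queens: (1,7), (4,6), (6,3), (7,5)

(1,7) attacks row 3 at column 7 and diagonals 5.
(4,6) attacks row 3 at column 6 and diagonals 5, 7.
(6,3) attacks row 3 at column 3 and diagonals 6.
(7,5) attacks row 3 at column 5 and diagonals 1.
Attacked columns: {1, 3, 5, 6, 7}. Safe: {2, 4}.

columns 2, 4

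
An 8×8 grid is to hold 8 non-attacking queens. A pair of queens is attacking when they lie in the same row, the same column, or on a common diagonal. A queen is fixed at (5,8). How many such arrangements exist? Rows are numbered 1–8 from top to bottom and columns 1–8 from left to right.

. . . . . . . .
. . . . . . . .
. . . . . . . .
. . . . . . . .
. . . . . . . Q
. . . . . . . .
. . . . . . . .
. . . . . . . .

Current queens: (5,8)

18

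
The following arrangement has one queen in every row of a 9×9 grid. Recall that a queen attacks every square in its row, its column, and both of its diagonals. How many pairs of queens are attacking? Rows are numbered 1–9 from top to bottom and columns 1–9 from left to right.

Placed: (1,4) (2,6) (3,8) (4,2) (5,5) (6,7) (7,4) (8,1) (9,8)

Same column: (1,4)–(7,4) (column 4); (3,8)–(9,8) (column 8).
Same diagonal: (3,8)–(7,4) (|3−7| = |8−4| = 4).
Total attacking pairs: 3.

3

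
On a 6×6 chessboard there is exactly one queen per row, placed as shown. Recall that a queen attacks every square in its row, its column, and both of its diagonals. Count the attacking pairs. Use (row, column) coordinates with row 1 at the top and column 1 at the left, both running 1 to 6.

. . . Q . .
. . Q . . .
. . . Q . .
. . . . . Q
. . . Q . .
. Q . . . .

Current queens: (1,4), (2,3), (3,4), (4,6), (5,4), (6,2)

Same column: (1,4)–(3,4) (column 4); (1,4)–(5,4) (column 4); (3,4)–(5,4) (column 4).
Same diagonal: (1,4)–(2,3) (|1−2| = |4−3| = 1); (2,3)–(3,4) (|2−3| = |3−4| = 1).
Total attacking pairs: 5.

5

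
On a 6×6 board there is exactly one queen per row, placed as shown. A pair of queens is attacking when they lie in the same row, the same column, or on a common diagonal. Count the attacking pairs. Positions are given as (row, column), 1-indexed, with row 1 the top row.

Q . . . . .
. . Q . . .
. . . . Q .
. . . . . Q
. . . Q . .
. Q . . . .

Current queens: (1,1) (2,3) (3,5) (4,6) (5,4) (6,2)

2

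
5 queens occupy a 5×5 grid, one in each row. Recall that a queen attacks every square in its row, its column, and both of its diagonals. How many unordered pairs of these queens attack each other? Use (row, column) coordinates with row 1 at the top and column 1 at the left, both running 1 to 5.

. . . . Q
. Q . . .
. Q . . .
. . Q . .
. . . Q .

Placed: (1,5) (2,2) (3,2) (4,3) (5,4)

4

Same column: (2,2)–(3,2) (column 2).
Same diagonal: (3,2)–(4,3) (|3−4| = |2−3| = 1); (3,2)–(5,4) (|3−5| = |2−4| = 2); (4,3)–(5,4) (|4−5| = |3−4| = 1).
Total attacking pairs: 4.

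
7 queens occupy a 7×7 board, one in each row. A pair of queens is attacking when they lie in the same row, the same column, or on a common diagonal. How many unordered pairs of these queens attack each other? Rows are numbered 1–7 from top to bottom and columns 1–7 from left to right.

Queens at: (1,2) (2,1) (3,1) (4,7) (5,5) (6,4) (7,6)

Same column: (2,1)–(3,1) (column 1).
Same diagonal: (1,2)–(2,1) (|1−2| = |2−1| = 1); (2,1)–(7,6) (|2−7| = |1−6| = 5); (3,1)–(6,4) (|3−6| = |1−4| = 3); (5,5)–(6,4) (|5−6| = |5−4| = 1).
Total attacking pairs: 5.

5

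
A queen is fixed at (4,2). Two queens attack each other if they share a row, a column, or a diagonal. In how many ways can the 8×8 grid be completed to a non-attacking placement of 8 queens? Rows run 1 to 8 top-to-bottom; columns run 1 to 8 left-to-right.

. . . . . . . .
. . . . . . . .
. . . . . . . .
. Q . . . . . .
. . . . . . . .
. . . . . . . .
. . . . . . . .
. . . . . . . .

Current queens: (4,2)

Branch on row 1: col 1 → 0; col 3 → 2; col 4 → 2; col 6 → 3; col 7 → 1; col 8 → 0.
Sum: 0 + 2 + 2 + 3 + 1 + 0 = 8.

8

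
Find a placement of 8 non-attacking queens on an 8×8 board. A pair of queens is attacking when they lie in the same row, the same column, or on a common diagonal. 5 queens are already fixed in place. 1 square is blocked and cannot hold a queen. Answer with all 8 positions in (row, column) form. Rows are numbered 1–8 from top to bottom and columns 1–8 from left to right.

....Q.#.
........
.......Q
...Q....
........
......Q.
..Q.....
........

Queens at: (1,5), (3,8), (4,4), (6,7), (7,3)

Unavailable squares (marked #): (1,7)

(1,5) (2,1) (3,8) (4,4) (5,2) (6,7) (7,3) (8,6)

Row 2: attacked by (1,5)→{4,5,6}; (3,8)→{7,8}; (4,4)→{2,4,6}; (6,7)→{3,7}; (7,3)→{3,8}. Safe: 1. Place at column 1.
Row 5: attacked by (1,5)→{1,5}; (2,1)→{1,4}; (3,8)→{6,8}; (4,4)→{3,4,5}; (6,7)→{6,7,8}; (7,3)→{1,3,5}. Safe: 2. Place at column 2.
Row 8: attacked by (1,5)→{5}; (2,1)→{1,7}; (3,8)→{3,8}; (4,4)→{4,8}; (5,2)→{2,5}; (6,7)→{5,7}; (7,3)→{2,3,4}. Safe: 6. Place at column 6.
Columns [5, 1, 8, 4, 2, 7, 3, 6], r−c [-4, 1, -5, 0, 3, -1, 4, 2], r+c [6, 3, 11, 8, 7, 13, 10, 14] are all distinct, so no two queens attack.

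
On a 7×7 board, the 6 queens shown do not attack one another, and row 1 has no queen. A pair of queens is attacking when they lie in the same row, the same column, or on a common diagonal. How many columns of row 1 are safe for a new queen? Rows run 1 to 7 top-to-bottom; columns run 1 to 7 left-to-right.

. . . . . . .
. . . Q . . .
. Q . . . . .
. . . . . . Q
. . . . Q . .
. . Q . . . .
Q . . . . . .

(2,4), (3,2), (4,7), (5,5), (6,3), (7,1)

1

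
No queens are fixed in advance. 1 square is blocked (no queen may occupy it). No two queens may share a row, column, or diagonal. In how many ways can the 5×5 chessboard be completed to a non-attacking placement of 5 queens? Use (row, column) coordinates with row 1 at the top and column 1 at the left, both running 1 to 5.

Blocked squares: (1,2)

Branch on row 1: col 1 → 2; col 3 → 2; col 4 → 2; col 5 → 2.
Sum: 2 + 2 + 2 + 2 = 8.

8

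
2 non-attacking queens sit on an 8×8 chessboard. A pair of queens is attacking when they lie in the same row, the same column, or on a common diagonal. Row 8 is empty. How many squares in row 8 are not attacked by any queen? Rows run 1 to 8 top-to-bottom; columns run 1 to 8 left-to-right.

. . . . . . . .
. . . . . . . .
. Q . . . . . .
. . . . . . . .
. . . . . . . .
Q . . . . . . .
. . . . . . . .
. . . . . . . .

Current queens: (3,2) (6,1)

4

(3,2) attacks row 8 at column 2 and diagonals 7.
(6,1) attacks row 8 at column 1 and diagonals 3.
Attacked columns: {1, 2, 3, 7}. Safe: {4, 5, 6, 8}.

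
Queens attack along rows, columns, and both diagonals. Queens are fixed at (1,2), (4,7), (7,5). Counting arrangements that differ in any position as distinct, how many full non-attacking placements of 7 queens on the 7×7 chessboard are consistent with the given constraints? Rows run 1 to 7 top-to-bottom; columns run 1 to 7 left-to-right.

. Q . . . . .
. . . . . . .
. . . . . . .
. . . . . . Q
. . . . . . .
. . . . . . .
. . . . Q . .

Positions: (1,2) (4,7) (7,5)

1

Branch on row 2: col 4 → 0; col 6 → 1.
Sum: 0 + 1 = 1.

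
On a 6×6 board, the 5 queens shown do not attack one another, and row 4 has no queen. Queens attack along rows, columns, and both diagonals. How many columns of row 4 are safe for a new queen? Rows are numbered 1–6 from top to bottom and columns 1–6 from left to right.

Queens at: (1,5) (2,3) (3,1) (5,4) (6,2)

1

(1,5) attacks row 4 at column 5 and diagonals 2.
(2,3) attacks row 4 at column 3 and diagonals 1, 5.
(3,1) attacks row 4 at column 1 and diagonals 2.
(5,4) attacks row 4 at column 4 and diagonals 3, 5.
(6,2) attacks row 4 at column 2 and diagonals 4.
Attacked columns: {1, 2, 3, 4, 5}. Safe: {6}.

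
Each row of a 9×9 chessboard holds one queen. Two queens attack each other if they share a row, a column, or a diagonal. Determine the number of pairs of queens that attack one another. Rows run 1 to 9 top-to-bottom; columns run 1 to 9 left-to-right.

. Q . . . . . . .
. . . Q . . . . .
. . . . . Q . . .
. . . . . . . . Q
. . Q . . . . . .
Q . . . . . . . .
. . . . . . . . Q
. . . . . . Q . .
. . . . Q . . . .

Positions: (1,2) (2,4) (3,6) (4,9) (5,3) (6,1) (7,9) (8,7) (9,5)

Same column: (4,9)–(7,9) (column 9).
Same diagonal: (2,4)–(7,9) (|2−7| = |4−9| = 5).
Total attacking pairs: 2.

2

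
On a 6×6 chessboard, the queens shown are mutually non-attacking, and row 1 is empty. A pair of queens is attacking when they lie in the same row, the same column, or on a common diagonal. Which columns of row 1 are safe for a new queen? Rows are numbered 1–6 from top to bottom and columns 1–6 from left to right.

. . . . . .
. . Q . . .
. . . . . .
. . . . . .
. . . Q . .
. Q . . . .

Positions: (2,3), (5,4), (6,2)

columns 1, 5, 6

(2,3) attacks row 1 at column 3 and diagonals 2, 4.
(5,4) attacks row 1 at column 4.
(6,2) attacks row 1 at column 2.
Attacked columns: {2, 3, 4}. Safe: {1, 5, 6}.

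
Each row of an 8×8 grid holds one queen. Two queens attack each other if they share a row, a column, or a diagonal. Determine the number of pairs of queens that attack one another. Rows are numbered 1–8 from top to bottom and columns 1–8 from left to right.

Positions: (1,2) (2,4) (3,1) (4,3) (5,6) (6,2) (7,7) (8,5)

Same column: (1,2)–(6,2) (column 2).
Same diagonal: (1,2)–(5,6) (|1−5| = |2−6| = 4).
Total attacking pairs: 2.

2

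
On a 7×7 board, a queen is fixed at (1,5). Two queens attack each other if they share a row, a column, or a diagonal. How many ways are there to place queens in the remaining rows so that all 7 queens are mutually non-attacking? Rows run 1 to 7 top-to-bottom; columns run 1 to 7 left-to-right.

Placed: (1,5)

6

Branch on row 2: col 1 → 2; col 2 → 1; col 3 → 1; col 7 → 2.
Sum: 2 + 1 + 1 + 2 = 6.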